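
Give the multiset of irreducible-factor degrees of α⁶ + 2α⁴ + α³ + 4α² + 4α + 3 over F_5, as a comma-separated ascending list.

1, 1, 1, 3

Write f(α) = α⁶ + 2α⁴ + α³ + 4α² + 4α + 3.
Roots in F_5: f(0) = 3; f(1) = 0 → root; f(2) = 1; f(3) = 4; f(4) = 0 → root.
Linear factors from roots: (α + 4), (α + 1).
Complete factorization: f(α) = (α + 4)·(α + 1)^2·(α³ + 4α² + 4α + 2).
Factor degrees with multiplicity: 1 + 1 + 1 + 3 = 6.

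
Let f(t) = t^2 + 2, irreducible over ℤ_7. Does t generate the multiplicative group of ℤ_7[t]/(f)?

|GF(7^2)^×| = 7^2 − 1 = 48. Prime factorization: 48 = 2^4·3.
f is primitive ⇔ t has order 48 in GF(7)[t]/(f), i.e. t^(48/q) ≠ 1 for each prime q | 48.
t^(24) mod f = 1
t^(16) mod f = 4.
Since t^(24) = 1, the order of t divides 24 < 48; not primitive.

No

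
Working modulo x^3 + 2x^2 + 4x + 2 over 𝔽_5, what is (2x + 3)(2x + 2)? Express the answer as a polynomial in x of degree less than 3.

Multiply in 𝔽_5[x]: (2x + 3)·(2x + 2) = 4x^2 + 1.
Reduced: 4x^2 + 1.

4x^2 + 1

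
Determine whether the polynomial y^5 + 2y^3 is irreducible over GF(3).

Write g(y) = y^5 + 2y^3.
Check for roots in GF(3): g(0) = 0 → root; g(1) = 0 → root; g(2) = 0 → root.
g(0) = 0, so (y) divides g(y); g is reducible.

No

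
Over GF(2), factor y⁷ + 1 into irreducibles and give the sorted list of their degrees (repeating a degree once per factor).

1, 3, 3

Write f(y) = y⁷ + 1.
Roots in GF(2): f(0) = 1; f(1) = 0 → root.
Linear factors from roots: (y + 1).
Complete factorization: f(y) = (y + 1)·(y³ + y + 1)·(y³ + y² + 1).
Factor degrees with multiplicity: 1 + 3 + 3 = 7.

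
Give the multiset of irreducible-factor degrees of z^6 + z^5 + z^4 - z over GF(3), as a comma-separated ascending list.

1, 2, 3

Write f(z) = z^6 + z^5 + z^4 - z.
Roots in GF(3): f(0) = 0 → root; f(1) = 2; f(2) = 2.
Linear factors from roots: (z).
Complete factorization: f(z) = (z)·(z^2 + 1)·(z^3 + z^2 - 1).
Factor degrees with multiplicity: 1 + 2 + 3 = 6.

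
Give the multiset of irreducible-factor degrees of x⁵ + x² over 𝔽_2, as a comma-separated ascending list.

1, 1, 1, 2

Write g(x) = x⁵ + x².
Roots in 𝔽_2: g(0) = 0 → root; g(1) = 0 → root.
Linear factors from roots: (x), (x + 1).
Complete factorization: g(x) = (x + 1)·(x)^2·(x² + x + 1).
Factor degrees with multiplicity: 1 + 1 + 1 + 2 = 5.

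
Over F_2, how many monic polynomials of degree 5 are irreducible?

The number of monic irreducibles of degree 5 over GF(2) is (1/5)·Σ_{d∣5} μ(5/d) 2^d.
Divisors of 5: 1, 5; μ(5/d) for each: -1, 1.
Σ = − 2^1 + 2^5 = 30.
N = 30/5 = 6.

6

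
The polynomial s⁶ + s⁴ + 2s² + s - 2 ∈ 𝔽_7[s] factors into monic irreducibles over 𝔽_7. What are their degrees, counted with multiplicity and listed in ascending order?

1, 1, 1, 1, 2

Write h(s) = s⁶ + s⁴ + 2s² + s - 2.
Linear factors from roots: (s + 2).
Complete factorization: h(s) = (s + 2)^4·(s² - s - 1).
Factor degrees with multiplicity: 1 + 1 + 1 + 1 + 2 = 6.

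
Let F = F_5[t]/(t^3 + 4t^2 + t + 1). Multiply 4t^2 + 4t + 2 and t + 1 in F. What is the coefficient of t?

2

Multiply in F_5[t]: (4t^2 + 4t + 2)·(t + 1) = 4t^3 + 3t^2 + t + 2.
Reduce using t^3 ≡ t^2 + 4t + 4 (mod t^3 + 4t^2 + t + 1).
Reduced: 2t^2 + 2t + 3.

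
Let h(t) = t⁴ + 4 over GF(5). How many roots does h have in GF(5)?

Evaluate at each of the 5 elements of GF(5):
h(0) = 4; h(1) = 0 → root; h(2) = 0 → root; h(3) = 0 → root; h(4) = 0 → root.
Roots: {1, 2, 3, 4}.

4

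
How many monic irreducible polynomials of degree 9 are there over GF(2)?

56

x^(2^9) − x is the product of all monic irreducibles of degree dividing 9; Möbius inversion gives N = (1/9) Σ μ(9/d)·2^d.
Divisors of 9: 1, 3, 9; μ(9/d) for each: 0, -1, 1.
Σ = − 2^3 + 2^9 = 504.
N = 504/9 = 56.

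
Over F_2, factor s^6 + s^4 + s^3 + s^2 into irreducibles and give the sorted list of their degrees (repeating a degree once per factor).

1, 1, 1, 3

Write h(s) = s^6 + s^4 + s^3 + s^2.
Roots in F_2: h(0) = 0 → root; h(1) = 0 → root.
Linear factors from roots: (s), (s + 1).
Complete factorization: h(s) = (s + 1)·(s)^2·(s^3 + s^2 + 1).
Factor degrees with multiplicity: 1 + 1 + 1 + 3 = 6.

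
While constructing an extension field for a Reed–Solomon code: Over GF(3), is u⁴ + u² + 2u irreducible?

No

Write f(u) = u⁴ + u² + 2u.
Check for roots in GF(3): f(0) = 0 → root; f(1) = 1; f(2) = 0 → root.
f(0) = 0, so (u) divides f(u); f is reducible.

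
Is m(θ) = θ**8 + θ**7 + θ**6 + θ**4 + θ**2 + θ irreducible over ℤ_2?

Check for roots in ℤ_2: m(0) = 0 → root; m(1) = 0 → root.
m(0) = 0, so (θ) divides m(θ); m is reducible.

No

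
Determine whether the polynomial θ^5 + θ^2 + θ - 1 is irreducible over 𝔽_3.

Yes

Write f(θ) = θ^5 + θ^2 + θ - 1.
Check for roots in 𝔽_3: f(0) = 2; f(1) = 2; f(2) = 1.
No roots, so no linear factors.
Monic irreducibles of degree 2 over GF(3): θ^2 + 1, θ^2 + θ - 1, θ^2 - θ - 1.
None of them divide f (all give nonzero remainder).
No irreducible factor of degree ≤ 2 exists, so f is irreducible over GF(3).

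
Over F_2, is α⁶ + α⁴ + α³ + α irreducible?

Write m(α) = α⁶ + α⁴ + α³ + α.
Check for roots in F_2: m(0) = 0 → root; m(1) = 0 → root.
m(0) = 0, so (α) divides m(α); m is reducible.

No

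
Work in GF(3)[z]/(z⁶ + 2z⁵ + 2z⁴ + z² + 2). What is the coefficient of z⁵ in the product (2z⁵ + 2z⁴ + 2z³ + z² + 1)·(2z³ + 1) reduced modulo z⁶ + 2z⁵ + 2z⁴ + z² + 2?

Multiply in GF(3)[z]: (2z⁵ + 2z⁴ + 2z³ + z² + 1)·(2z³ + 1) = z⁸ + z⁷ + z⁶ + z⁵ + 2z⁴ + z³ + z² + 1.
Reduce using z⁶ ≡ z⁵ + z⁴ + 2z² + 1 (mod z⁶ + 2z⁵ + 2z⁴ + z² + 2).
Reduced: z⁵ + 2z⁴ + 2z³ + z² + 2z + 2.

1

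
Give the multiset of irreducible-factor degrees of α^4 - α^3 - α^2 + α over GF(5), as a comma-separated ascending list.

1, 1, 1, 1

Write f(α) = α^4 - α^3 - α^2 + α.
Roots in GF(5): f(0) = 0 → root; f(1) = 0 → root; f(2) = 1; f(3) = 3; f(4) = 0 → root.
Linear factors from roots: (α), (α - 1), (α + 1).
Complete factorization: f(α) = (α)·(α + 1)·(α - 1)^2.
Factor degrees with multiplicity: 1 + 1 + 1 + 1 = 4.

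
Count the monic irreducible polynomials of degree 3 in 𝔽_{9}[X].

The number of monic irreducibles of degree 3 over GF(9) is (1/3)·Σ_{d∣3} μ(3/d) 9^d.
Divisors of 3: 1, 3; μ(3/d) for each: -1, 1.
Σ = − 9^1 + 9^3 = 720.
N = 720/3 = 240.

240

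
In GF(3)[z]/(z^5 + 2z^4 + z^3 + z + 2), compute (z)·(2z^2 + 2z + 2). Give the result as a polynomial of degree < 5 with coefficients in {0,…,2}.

2z^3 + 2z^2 + 2z

Multiply in GF(3)[z]: (z)·(2z^2 + 2z + 2) = 2z^3 + 2z^2 + 2z.
Reduced: 2z^3 + 2z^2 + 2z.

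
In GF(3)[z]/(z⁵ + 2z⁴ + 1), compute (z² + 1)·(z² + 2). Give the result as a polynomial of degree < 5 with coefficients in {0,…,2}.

z^4 + 2

Multiply in GF(3)[z]: (z² + 1)·(z² + 2) = z⁴ + 2.
Reduced: z⁴ + 2.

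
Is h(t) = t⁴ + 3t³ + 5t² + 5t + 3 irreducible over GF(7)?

Yes

Check for roots in GF(7): h(0) = 3; h(1) = 3; h(2) = 3; h(3) = 1; h(4) = 5; h(5) = 5; h(6) = 1.
No roots, so no linear factors.
Degree-2 irreducible divisors: test the 21 monic irreducibles of degree 2 over GF(7).
None of them divide h (all give nonzero remainder).
No irreducible factor of degree ≤ 2 exists, so h is irreducible over GF(7).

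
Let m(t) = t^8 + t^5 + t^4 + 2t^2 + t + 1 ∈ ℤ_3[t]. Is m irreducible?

Check for roots in ℤ_3: m(0) = 1; m(1) = 1; m(2) = 0 → root.
m(2) = 0, so (t − 2) divides m(t); m is reducible.

No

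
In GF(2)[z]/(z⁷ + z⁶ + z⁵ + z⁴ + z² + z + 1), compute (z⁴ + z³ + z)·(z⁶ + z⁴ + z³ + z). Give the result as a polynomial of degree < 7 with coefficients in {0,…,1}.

z^6 + z^5 + z^4 + z^3 + z^2

Multiply in GF(2)[z]: (z⁴ + z³ + z)·(z⁶ + z⁴ + z³ + z) = z¹⁰ + z⁹ + z⁸ + z⁷ + z⁶ + z².
Reduce using z⁷ ≡ z⁶ + z⁵ + z⁴ + z² + z + 1 (mod z⁷ + z⁶ + z⁵ + z⁴ + z² + z + 1).
Reduced: z⁶ + z⁵ + z⁴ + z³ + z².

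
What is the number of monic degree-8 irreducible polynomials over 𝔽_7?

The number of monic irreducibles of degree 8 over GF(7) is (1/8)·Σ_{d∣8} μ(8/d) 7^d.
Divisors of 8: 1, 2, 4, 8; μ(8/d) for each: 0, 0, -1, 1.
Σ = − 7^4 + 7^8 = 5762400.
N = 5762400/8 = 720300.

720300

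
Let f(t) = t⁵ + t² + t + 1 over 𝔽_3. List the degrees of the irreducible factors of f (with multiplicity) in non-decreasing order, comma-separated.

Roots in 𝔽_3: f(0) = 1; f(1) = 1; f(2) = 0 → root.
Linear factors from roots: (t + 1).
Complete factorization: f(t) = (t + 1)·(t⁴ - t³ + t² + 1).
Factor degrees with multiplicity: 1 + 4 = 5.

1, 4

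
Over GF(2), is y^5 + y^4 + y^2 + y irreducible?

No

Write h(y) = y^5 + y^4 + y^2 + y.
Check for roots in GF(2): h(0) = 0 → root; h(1) = 0 → root.
h(0) = 0, so (y) divides h(y); h is reducible.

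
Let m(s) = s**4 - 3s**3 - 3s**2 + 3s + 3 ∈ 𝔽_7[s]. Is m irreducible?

Yes

Check for roots in 𝔽_7: m(0) = 3; m(1) = 1; m(2) = 3; m(3) = 6; m(4) = 3; m(5) = 4; m(6) = 1.
No roots, so no linear factors.
Degree-2 irreducible divisors: test the 21 monic irreducibles of degree 2 over GF(7).
None of them divide m (all give nonzero remainder).
No irreducible factor of degree ≤ 2 exists, so m is irreducible over GF(7).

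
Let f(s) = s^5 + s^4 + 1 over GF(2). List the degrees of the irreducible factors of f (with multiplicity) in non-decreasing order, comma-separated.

Roots in GF(2): f(0) = 1; f(1) = 1.
Complete factorization: f(s) = (s^2 + s + 1)·(s^3 + s + 1).
Factor degrees with multiplicity: 2 + 3 = 5.

2, 3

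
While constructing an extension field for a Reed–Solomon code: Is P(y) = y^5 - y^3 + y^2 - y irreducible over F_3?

Check for roots in F_3: P(0) = 0 → root; P(1) = 0 → root; P(2) = 2.
P(0) = 0, so (y) divides P(y); P is reducible.

No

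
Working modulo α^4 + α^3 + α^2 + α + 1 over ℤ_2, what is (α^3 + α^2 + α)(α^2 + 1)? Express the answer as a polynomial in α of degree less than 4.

α^3

Multiply in ℤ_2[α]: (α^3 + α^2 + α)·(α^2 + 1) = α^5 + α^4 + α^2 + α.
Reduce using α^4 ≡ α^3 + α^2 + α + 1 (mod α^4 + α^3 + α^2 + α + 1).
Reduced: α^3.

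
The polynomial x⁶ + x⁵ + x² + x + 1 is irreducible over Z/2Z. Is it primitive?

Yes

Write f(x) = x⁶ + x⁵ + x² + x + 1.
|GF(2^6)^×| = 2^6 − 1 = 63. Prime factorization: 63 = 3^2·7.
f is primitive ⇔ x has order 63 in GF(2)[x]/(f), i.e. x^(63/q) ≠ 1 for each prime q | 63.
x^(21) mod f = x⁵ + x³ + x².
x^(9) mod f = x³ + x² + 1.
None equal 1, so x has full order 63; f is primitive.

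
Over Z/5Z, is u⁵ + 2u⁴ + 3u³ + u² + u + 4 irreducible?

Yes

Write m(u) = u⁵ + 2u⁴ + 3u³ + u² + u + 4.
Check for roots in Z/5Z: m(0) = 4; m(1) = 2; m(2) = 3; m(3) = 2; m(4) = 2.
No roots, so no linear factors.
Degree-2 irreducible divisors: test the 10 monic irreducibles of degree 2 over GF(5).
None of them divide m (all give nonzero remainder).
No irreducible factor of degree ≤ 2 exists, so m is irreducible over GF(5).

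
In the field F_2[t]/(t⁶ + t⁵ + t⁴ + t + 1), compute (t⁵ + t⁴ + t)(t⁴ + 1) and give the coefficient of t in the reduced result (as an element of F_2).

Multiply in F_2[t]: (t⁵ + t⁴ + t)·(t⁴ + 1) = t⁹ + t⁸ + t⁴ + t.
Reduce using t⁶ ≡ t⁵ + t⁴ + t + 1 (mod t⁶ + t⁵ + t⁴ + t + 1).
Reduced: t⁴ + t³ + t² + t + 1.

1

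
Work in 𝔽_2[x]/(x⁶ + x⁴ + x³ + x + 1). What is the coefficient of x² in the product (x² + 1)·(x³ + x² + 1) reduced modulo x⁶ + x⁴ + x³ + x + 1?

Multiply in 𝔽_2[x]: (x² + 1)·(x³ + x² + 1) = x⁵ + x⁴ + x³ + 1.
Reduced: x⁵ + x⁴ + x³ + 1.

0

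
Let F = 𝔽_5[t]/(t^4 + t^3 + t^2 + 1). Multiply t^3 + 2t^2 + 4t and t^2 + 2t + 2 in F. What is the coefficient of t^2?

Multiply in 𝔽_5[t]: (t^3 + 2t^2 + 4t)·(t^2 + 2t + 2) = t^5 + 4t^4 + 2t^2 + 3t.
Reduce using t^4 ≡ 4t^3 + 4t^2 + 4 (mod t^4 + t^3 + t^2 + 1).
Reduced: t^3 + 4t^2 + 2t + 2.

4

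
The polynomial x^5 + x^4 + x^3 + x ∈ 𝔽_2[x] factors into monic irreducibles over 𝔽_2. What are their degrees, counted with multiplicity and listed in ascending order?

1, 1, 3

Write h(x) = x^5 + x^4 + x^3 + x.
Roots in 𝔽_2: h(0) = 0 → root; h(1) = 0 → root.
Linear factors from roots: (x), (x + 1).
Complete factorization: h(x) = (x)·(x + 1)·(x^3 + x + 1).
Factor degrees with multiplicity: 1 + 1 + 3 = 5.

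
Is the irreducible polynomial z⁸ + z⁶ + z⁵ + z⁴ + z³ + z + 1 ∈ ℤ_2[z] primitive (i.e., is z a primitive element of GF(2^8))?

No

Write f(z) = z⁸ + z⁶ + z⁵ + z⁴ + z³ + z + 1.
|GF(2^8)^×| = 2^8 − 1 = 255. Prime factorization: 255 = 3·5·17.
f is primitive ⇔ z has order 255 in GF(2)[z]/(f), i.e. z^(255/q) ≠ 1 for each prime q | 255.
z^(85) mod f = 1
z^(51) mod f = z⁶ + z⁵ + z⁴ + z³.
z^(15) mod f = z⁷ + z⁵ + z⁴ + z³ + z².
Since z^(85) = 1, the order of z divides 85 < 255; not primitive.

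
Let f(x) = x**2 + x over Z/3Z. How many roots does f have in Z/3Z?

Evaluate at each of the 3 elements of Z/3Z:
f(0) = 0 → root; f(1) = 2; f(2) = 0 → root.
Roots: {0, 2}.

2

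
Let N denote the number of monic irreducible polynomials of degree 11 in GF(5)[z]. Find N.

The number of monic irreducibles of degree 11 over GF(5) is (1/11)·Σ_{d∣11} μ(11/d) 5^d.
Divisors of 11: 1, 11; μ(11/d) for each: -1, 1.
Σ = − 5^1 + 5^11 = 48828120.
N = 48828120/11 = 4438920.

4438920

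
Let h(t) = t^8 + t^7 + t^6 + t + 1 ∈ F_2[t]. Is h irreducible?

Yes

Check for roots in F_2: h(0) = 1; h(1) = 1.
No roots, so no linear factors.
Monic irreducibles of degree 2 over GF(2): t^2 + t + 1.
None of them divide h (all give nonzero remainder).
Monic irreducibles of degree 3 over GF(2): t^3 + t + 1, t^3 + t^2 + 1.
None of them divide h (all give nonzero remainder).
Monic irreducibles of degree 4 over GF(2): t^4 + t + 1, t^4 + t^3 + 1, t^4 + t^3 + t^2 + t + 1.
None of them divide h (all give nonzero remainder).
No irreducible factor of degree ≤ 4 exists, so h is irreducible over GF(2).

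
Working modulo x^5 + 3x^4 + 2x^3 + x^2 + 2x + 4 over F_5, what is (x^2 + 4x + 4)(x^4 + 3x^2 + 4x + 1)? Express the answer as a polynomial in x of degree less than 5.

2x^4 + 3x^3 + x^2 + 4x

Multiply in F_5[x]: (x^2 + 4x + 4)·(x^4 + 3x^2 + 4x + 1) = x^6 + 4x^5 + 2x^4 + x^3 + 4x^2 + 4.
Reduce using x^5 ≡ 2x^4 + 3x^3 + 4x^2 + 3x + 1 (mod x^5 + 3x^4 + 2x^3 + x^2 + 2x + 4).
Reduced: 2x^4 + 3x^3 + x^2 + 4x.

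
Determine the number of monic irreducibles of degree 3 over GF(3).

8

x^(3^3) − x is the product of all monic irreducibles of degree dividing 3; Möbius inversion gives N = (1/3) Σ μ(3/d)·3^d.
Divisors of 3: 1, 3; μ(3/d) for each: -1, 1.
Σ = − 3^1 + 3^3 = 24.
N = 24/3 = 8.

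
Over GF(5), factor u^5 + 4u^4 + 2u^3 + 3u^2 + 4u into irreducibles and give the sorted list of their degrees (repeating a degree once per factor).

Write g(u) = u^5 + 4u^4 + 2u^3 + 3u^2 + 4u.
Roots in GF(5): g(0) = 0 → root; g(1) = 4; g(2) = 2; g(3) = 0 → root; g(4) = 0 → root.
Linear factors from roots: (u), (u + 2), (u + 1).
Complete factorization: g(u) = (u)·(u + 1)·(u + 2)·(u^2 + u + 2).
Factor degrees with multiplicity: 1 + 1 + 1 + 2 = 5.

1, 1, 1, 2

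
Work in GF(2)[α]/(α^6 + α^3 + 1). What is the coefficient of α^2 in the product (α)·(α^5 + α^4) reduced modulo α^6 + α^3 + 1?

Multiply in GF(2)[α]: (α)·(α^5 + α^4) = α^6 + α^5.
Reduce using α^6 ≡ α^3 + 1 (mod α^6 + α^3 + 1).
Reduced: α^5 + α^3 + 1.

0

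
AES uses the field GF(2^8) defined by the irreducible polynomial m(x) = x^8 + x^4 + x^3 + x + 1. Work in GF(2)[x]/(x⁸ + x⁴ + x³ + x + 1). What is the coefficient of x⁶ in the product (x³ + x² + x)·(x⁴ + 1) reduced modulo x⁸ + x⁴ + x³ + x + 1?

Multiply in GF(2)[x]: (x³ + x² + x)·(x⁴ + 1) = x⁷ + x⁶ + x⁵ + x³ + x² + x.
Reduced: x⁷ + x⁶ + x⁵ + x³ + x² + x.

1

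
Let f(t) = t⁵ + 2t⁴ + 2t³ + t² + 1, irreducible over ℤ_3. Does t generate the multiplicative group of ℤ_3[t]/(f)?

|GF(3^5)^×| = 3^5 − 1 = 242. Prime factorization: 242 = 2·11^2.
f is primitive ⇔ t has order 242 in GF(3)[t]/(f), i.e. t^(242/q) ≠ 1 for each prime q | 242.
t^(121) mod f = 2.
t^(22) mod f = t⁴ + t³ + t² + 1.
None equal 1, so t has full order 242; f is primitive.

Yes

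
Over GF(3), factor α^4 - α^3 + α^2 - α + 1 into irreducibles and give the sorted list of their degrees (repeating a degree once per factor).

4

Write h(α) = α^4 - α^3 + α^2 - α + 1.
Roots in GF(3): h(0) = 1; h(1) = 1; h(2) = 2.
Complete factorization: h(α) = (α^4 - α^3 + α^2 - α + 1).
Factor degrees with multiplicity: 4 = 4.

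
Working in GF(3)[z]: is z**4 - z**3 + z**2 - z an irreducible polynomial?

Write g(z) = z**4 - z**3 + z**2 - z.
Check for roots in GF(3): g(0) = 0 → root; g(1) = 0 → root; g(2) = 1.
g(0) = 0, so (z) divides g(z); g is reducible.

No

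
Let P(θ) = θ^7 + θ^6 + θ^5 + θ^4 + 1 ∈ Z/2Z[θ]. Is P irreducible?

Yes

Check for roots in Z/2Z: P(0) = 1; P(1) = 1.
No roots, so no linear factors.
Monic irreducibles of degree 2 over GF(2): θ^2 + θ + 1.
None of them divide P (all give nonzero remainder).
Monic irreducibles of degree 3 over GF(2): θ^3 + θ + 1, θ^3 + θ^2 + 1.
None of them divide P (all give nonzero remainder).
No irreducible factor of degree ≤ 3 exists, so P is irreducible over GF(2).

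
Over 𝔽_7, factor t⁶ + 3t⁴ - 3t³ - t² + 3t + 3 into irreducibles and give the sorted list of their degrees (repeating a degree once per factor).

Write g(t) = t⁶ + 3t⁴ - 3t³ - t² + 3t + 3.
Complete factorization: g(t) = (t⁶ + 3t⁴ - 3t³ - t² + 3t + 3).
Factor degrees with multiplicity: 6 = 6.

6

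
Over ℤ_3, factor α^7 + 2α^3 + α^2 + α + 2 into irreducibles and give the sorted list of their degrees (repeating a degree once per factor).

7

Write g(α) = α^7 + 2α^3 + α^2 + α + 2.
Roots in ℤ_3: g(0) = 2; g(1) = 1; g(2) = 2.
Complete factorization: g(α) = (α^7 + 2α^3 + α^2 + α + 2).
Factor degrees with multiplicity: 7 = 7.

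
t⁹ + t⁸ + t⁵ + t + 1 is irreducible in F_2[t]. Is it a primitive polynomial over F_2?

Write f(t) = t⁹ + t⁸ + t⁵ + t + 1.
|GF(2^9)^×| = 2^9 − 1 = 511. Prime factorization: 511 = 7·73.
f is primitive ⇔ t has order 511 in GF(2)[t]/(f), i.e. t^(511/q) ≠ 1 for each prime q | 511.
t^(73) mod f = t⁸ + t⁵ + t⁴ + t³.
t^(7) mod f = t⁷.
None equal 1, so t has full order 511; f is primitive.

Yes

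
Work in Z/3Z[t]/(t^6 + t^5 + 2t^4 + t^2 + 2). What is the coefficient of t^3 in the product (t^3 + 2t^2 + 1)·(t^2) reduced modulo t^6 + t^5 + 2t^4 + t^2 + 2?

0

Multiply in Z/3Z[t]: (t^3 + 2t^2 + 1)·(t^2) = t^5 + 2t^4 + t^2.
Reduced: t^5 + 2t^4 + t^2.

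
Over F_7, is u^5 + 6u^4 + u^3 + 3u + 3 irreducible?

No

Write h(u) = u^5 + 6u^4 + u^3 + 3u + 3.
Check for roots in F_7: h(0) = 3; h(1) = 0 → root; h(2) = 5; h(3) = 5; h(4) = 0 → root; h(5) = 4; h(6) = 4.
h(1) = 0, so (u − 1) divides h(u); h is reducible.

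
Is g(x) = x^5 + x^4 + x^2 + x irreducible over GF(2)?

Check for roots in GF(2): g(0) = 0 → root; g(1) = 0 → root.
g(0) = 0, so (x) divides g(x); g is reducible.

No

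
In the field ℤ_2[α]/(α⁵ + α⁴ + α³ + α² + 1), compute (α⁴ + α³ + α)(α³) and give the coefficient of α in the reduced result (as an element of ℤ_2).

Multiply in ℤ_2[α]: (α⁴ + α³ + α)·(α³) = α⁷ + α⁶ + α⁴.
Reduce using α⁵ ≡ α⁴ + α³ + α² + 1 (mod α⁵ + α⁴ + α³ + α² + 1).
Reduced: α⁴ + α³ + 1.

0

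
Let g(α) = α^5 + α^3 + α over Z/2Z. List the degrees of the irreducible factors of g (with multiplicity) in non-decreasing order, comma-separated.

Roots in Z/2Z: g(0) = 0 → root; g(1) = 1.
Linear factors from roots: (α).
Complete factorization: g(α) = (α)·(α^2 + α + 1)^2.
Factor degrees with multiplicity: 1 + 2 + 2 = 5.

1, 2, 2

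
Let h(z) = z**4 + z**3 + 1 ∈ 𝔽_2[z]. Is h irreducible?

Yes

Check for roots in 𝔽_2: h(0) = 1; h(1) = 1.
No roots, so no linear factors.
Monic irreducibles of degree 2 over GF(2): z**2 + z + 1.
None of them divide h (all give nonzero remainder).
No irreducible factor of degree ≤ 2 exists, so h is irreducible over GF(2).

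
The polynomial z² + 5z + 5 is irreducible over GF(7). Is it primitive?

Write f(z) = z² + 5z + 5.
|GF(7^2)^×| = 7^2 − 1 = 48. Prime factorization: 48 = 2^4·3.
f is primitive ⇔ z has order 48 in GF(7)[z]/(f), i.e. z^(48/q) ≠ 1 for each prime q | 48.
z^(24) mod f = 6.
z^(16) mod f = 4.
None equal 1, so z has full order 48; f is primitive.

Yes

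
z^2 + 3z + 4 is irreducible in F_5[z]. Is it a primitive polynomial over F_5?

Write f(z) = z^2 + 3z + 4.
|GF(5^2)^×| = 5^2 − 1 = 24. Prime factorization: 24 = 2^3·3.
f is primitive ⇔ z has order 24 in GF(5)[z]/(f), i.e. z^(24/q) ≠ 1 for each prime q | 24.
z^(12) mod f = 1
z^(8) mod f = 3z + 4.
Since z^(12) = 1, the order of z divides 12 < 24; not primitive.

No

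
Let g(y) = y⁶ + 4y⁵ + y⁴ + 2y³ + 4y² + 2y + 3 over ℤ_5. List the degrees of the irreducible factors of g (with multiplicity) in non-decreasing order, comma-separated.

6

Roots in ℤ_5: g(0) = 3; g(1) = 2; g(2) = 2; g(3) = 1; g(4) = 1.
Complete factorization: g(y) = (y⁶ + 4y⁵ + y⁴ + 2y³ + 4y² + 2y + 3).
Factor degrees with multiplicity: 6 = 6.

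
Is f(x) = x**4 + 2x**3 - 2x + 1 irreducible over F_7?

Check for roots in F_7: f(0) = 1; f(1) = 2; f(2) = 1; f(3) = 4; f(4) = 6; f(5) = 5; f(6) = 2.
No roots, so no linear factors.
Degree-2 irreducible divisors: test the 21 monic irreducibles of degree 2 over GF(7).
None of them divide f (all give nonzero remainder).
No irreducible factor of degree ≤ 2 exists, so f is irreducible over GF(7).

Yes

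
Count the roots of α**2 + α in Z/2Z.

2

Write f(α) = α**2 + α.
Evaluate at each of the 2 elements of Z/2Z:
f(0) = 0 → root; f(1) = 0 → root.
Roots: {0, 1}.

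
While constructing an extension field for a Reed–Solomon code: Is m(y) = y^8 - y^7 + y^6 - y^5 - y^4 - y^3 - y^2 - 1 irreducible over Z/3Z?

Check for roots in Z/3Z: m(0) = 2; m(1) = 2; m(2) = 2.
No roots, so no linear factors.
Monic irreducibles of degree 2 over GF(3): y^2 + 1, y^2 + y - 1, y^2 - y - 1.
None of them divide m (all give nonzero remainder).
Degree-3 irreducible divisors: test the 8 monic irreducibles of degree 3 over GF(3).
None of them divide m (all give nonzero remainder).
Degree-4 irreducible divisors: test the 18 monic irreducibles of degree 4 over GF(3).
None of them divide m (all give nonzero remainder).
No irreducible factor of degree ≤ 4 exists, so m is irreducible over GF(3).

Yes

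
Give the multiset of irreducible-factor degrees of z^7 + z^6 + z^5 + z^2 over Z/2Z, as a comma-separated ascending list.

Write g(z) = z^7 + z^6 + z^5 + z^2.
Roots in Z/2Z: g(0) = 0 → root; g(1) = 0 → root.
Linear factors from roots: (z), (z + 1).
Complete factorization: g(z) = (z)^2·(z + 1)^2·(z^3 + z^2 + 1).
Factor degrees with multiplicity: 1 + 1 + 1 + 1 + 3 = 7.

1, 1, 1, 1, 3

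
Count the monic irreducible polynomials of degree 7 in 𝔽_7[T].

117648

By the necklace-counting formula, N_7(7) = (1/7) Σ_{d|7} μ(7/d)·7^d.
Divisors of 7: 1, 7; μ(7/d) for each: -1, 1.
Σ = − 7^1 + 7^7 = 823536.
N = 823536/7 = 117648.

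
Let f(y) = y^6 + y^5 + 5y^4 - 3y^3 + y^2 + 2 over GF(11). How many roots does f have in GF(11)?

Evaluate at each of the 11 elements of GF(11):
f(0) = 2; f(1) = 7; f(2) = 4; f(3) = 9; f(4) = 0 → root; f(5) = 0 → root; f(6) = 0 → root; f(7) = 8; f(8) = 4; f(9) = 10; f(10) = 0 → root.
Roots: {4, 5, 6, 10}.

4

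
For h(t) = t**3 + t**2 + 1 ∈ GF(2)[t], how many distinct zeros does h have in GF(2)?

Evaluate at each of the 2 elements of GF(2):
h(0) = 1; h(1) = 1.
No element is a root.

0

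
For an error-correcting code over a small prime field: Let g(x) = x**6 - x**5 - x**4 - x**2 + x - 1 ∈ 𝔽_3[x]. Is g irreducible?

Yes

Check for roots in 𝔽_3: g(0) = 2; g(1) = 1; g(2) = 1.
No roots, so no linear factors.
Monic irreducibles of degree 2 over GF(3): x**2 + 1, x**2 + x - 1, x**2 - x - 1.
None of them divide g (all give nonzero remainder).
Degree-3 irreducible divisors: test the 8 monic irreducibles of degree 3 over GF(3).
None of them divide g (all give nonzero remainder).
No irreducible factor of degree ≤ 3 exists, so g is irreducible over GF(3).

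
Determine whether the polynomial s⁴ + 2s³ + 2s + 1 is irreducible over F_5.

Write f(s) = s⁴ + 2s³ + 2s + 1.
Check for roots in F_5: f(0) = 1; f(1) = 1; f(2) = 2; f(3) = 2; f(4) = 3.
No roots, so no linear factors.
Degree-2 irreducible divisors: test the 10 monic irreducibles of degree 2 over GF(5).
None of them divide f (all give nonzero remainder).
No irreducible factor of degree ≤ 2 exists, so f is irreducible over GF(5).

Yes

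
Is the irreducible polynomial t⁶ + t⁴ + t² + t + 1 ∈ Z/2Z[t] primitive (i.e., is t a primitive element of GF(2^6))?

Write f(t) = t⁶ + t⁴ + t² + t + 1.
|GF(2^6)^×| = 2^6 − 1 = 63. Prime factorization: 63 = 3^2·7.
f is primitive ⇔ t has order 63 in GF(2)[t]/(f), i.e. t^(63/q) ≠ 1 for each prime q | 63.
t^(21) mod f = 1
t^(9) mod f = t⁴ + t² + t.
Since t^(21) = 1, the order of t divides 21 < 63; not primitive.

No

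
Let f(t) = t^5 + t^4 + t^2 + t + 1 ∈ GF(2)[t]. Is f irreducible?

Yes

Check for roots in GF(2): f(0) = 1; f(1) = 1.
No roots, so no linear factors.
Monic irreducibles of degree 2 over GF(2): t^2 + t + 1.
None of them divide f (all give nonzero remainder).
No irreducible factor of degree ≤ 2 exists, so f is irreducible over GF(2).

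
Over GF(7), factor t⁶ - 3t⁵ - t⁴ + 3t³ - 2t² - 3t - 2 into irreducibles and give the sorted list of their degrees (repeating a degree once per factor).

1, 2, 3

Write g(t) = t⁶ - 3t⁵ - t⁴ + 3t³ - 2t² - 3t - 2.
Linear factors from roots: (t - 1).
Complete factorization: g(t) = (t - 1)·(t² + 2t - 2)·(t³ + 3t² - 1).
Factor degrees with multiplicity: 1 + 2 + 3 = 6.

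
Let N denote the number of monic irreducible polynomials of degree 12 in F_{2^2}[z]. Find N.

1397740

The number of monic irreducibles of degree 12 over GF(4) is (1/12)·Σ_{d∣12} μ(12/d) 4^d.
Divisors of 12: 1, 2, 3, 4, 6, 12; μ(12/d) for each: 0, 1, 0, -1, -1, 1.
Σ = 4^2 − 4^4 − 4^6 + 4^12 = 16772880.
N = 16772880/12 = 1397740.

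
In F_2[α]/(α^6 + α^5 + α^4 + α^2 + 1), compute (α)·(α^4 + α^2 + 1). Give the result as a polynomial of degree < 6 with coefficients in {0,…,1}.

Multiply in F_2[α]: (α)·(α^4 + α^2 + 1) = α^5 + α^3 + α.
Reduced: α^5 + α^3 + α.

α^5 + α^3 + α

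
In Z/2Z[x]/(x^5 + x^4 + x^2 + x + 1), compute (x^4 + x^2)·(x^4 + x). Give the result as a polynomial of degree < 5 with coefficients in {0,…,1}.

x^3 + x^2

Multiply in Z/2Z[x]: (x^4 + x^2)·(x^4 + x) = x^8 + x^6 + x^5 + x^3.
Reduce using x^5 ≡ x^4 + x^2 + x + 1 (mod x^5 + x^4 + x^2 + x + 1).
Reduced: x^3 + x^2.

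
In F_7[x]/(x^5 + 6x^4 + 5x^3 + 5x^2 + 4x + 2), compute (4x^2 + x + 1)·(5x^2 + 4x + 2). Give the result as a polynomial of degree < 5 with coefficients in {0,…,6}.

6x^4 + 3x^2 + 6x + 2

Multiply in F_7[x]: (4x^2 + x + 1)·(5x^2 + 4x + 2) = 6x^4 + 3x^2 + 6x + 2.
Reduced: 6x^4 + 3x^2 + 6x + 2.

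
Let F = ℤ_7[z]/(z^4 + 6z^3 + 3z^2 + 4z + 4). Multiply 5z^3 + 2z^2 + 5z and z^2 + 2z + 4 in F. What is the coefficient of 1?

Multiply in ℤ_7[z]: (5z^3 + 2z^2 + 5z)·(z^2 + 2z + 4) = 5z^5 + 5z^4 + z^3 + 4z^2 + 6z.
Reduce using z^4 ≡ z^3 + 4z^2 + 3z + 3 (mod z^4 + 6z^3 + 3z^2 + 4z + 4).
Reduced: 3z^3 + 3z^2 + 2z + 2.

2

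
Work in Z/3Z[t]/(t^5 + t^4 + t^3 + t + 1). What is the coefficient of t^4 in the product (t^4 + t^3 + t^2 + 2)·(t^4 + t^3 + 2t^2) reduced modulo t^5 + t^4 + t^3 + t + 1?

Multiply in Z/3Z[t]: (t^4 + t^3 + t^2 + 2)·(t^4 + t^3 + 2t^2) = t^8 + 2t^7 + t^6 + t^4 + 2t^3 + t^2.
Reduce using t^5 ≡ 2t^4 + 2t^3 + 2t + 2 (mod t^5 + t^4 + t^3 + t + 1).
Reduced: t^4 + t^2 + t.

1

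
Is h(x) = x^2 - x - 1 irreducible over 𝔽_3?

Check for roots in 𝔽_3: h(0) = 2; h(1) = 2; h(2) = 1.
No roots. A degree-2 polynomial over a field with no linear factor is irreducible.

Yes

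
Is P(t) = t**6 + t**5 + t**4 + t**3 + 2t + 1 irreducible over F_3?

Check for roots in F_3: P(0) = 1; P(1) = 1; P(2) = 2.
No roots, so no linear factors.
Monic irreducibles of degree 2 over GF(3): t**2 + 1, t**2 + t + 2, t**2 + 2t + 2.
None of them divide P (all give nonzero remainder).
Degree-3 irreducible divisors: test the 8 monic irreducibles of degree 3 over GF(3).
None of them divide P (all give nonzero remainder).
No irreducible factor of degree ≤ 3 exists, so P is irreducible over GF(3).

Yes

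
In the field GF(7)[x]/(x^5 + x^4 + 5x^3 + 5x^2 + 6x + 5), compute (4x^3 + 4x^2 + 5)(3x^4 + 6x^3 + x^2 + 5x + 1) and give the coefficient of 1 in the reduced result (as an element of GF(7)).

Multiply in GF(7)[x]: (4x^3 + 4x^2 + 5)·(3x^4 + 6x^3 + x^2 + 5x + 1) = 5x^7 + x^6 + 4x^4 + 5x^3 + 2x^2 + 4x + 5.
Reduce using x^5 ≡ 6x^4 + 2x^3 + 2x^2 + x + 2 (mod x^5 + x^4 + 5x^3 + 5x^2 + 6x + 5).
Reduced: 6x^4 + 2x^3 + x^2 + 3x + 5.

5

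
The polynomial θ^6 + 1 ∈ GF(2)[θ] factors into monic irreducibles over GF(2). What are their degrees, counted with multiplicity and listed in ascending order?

1, 1, 2, 2

Write f(θ) = θ^6 + 1.
Roots in GF(2): f(0) = 1; f(1) = 0 → root.
Linear factors from roots: (θ + 1).
Complete factorization: f(θ) = (θ + 1)^2·(θ^2 + θ + 1)^2.
Factor degrees with multiplicity: 1 + 1 + 2 + 2 = 6.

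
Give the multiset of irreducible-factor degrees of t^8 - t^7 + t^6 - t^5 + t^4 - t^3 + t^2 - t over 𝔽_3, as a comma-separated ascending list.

1, 1, 2, 2, 2

Write h(t) = t^8 - t^7 + t^6 - t^5 + t^4 - t^3 + t^2 - t.
Roots in 𝔽_3: h(0) = 0 → root; h(1) = 0 → root; h(2) = 2.
Linear factors from roots: (t), (t - 1).
Complete factorization: h(t) = (t)·(t - 1)·(t^2 + 1)·(t^2 + t - 1)·(t^2 - t - 1).
Factor degrees with multiplicity: 1 + 1 + 2 + 2 + 2 = 8.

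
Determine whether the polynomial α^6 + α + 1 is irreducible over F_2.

Write m(α) = α^6 + α + 1.
Check for roots in F_2: m(0) = 1; m(1) = 1.
No roots, so no linear factors.
Monic irreducibles of degree 2 over GF(2): α^2 + α + 1.
None of them divide m (all give nonzero remainder).
Monic irreducibles of degree 3 over GF(2): α^3 + α + 1, α^3 + α^2 + 1.
None of them divide m (all give nonzero remainder).
No irreducible factor of degree ≤ 3 exists, so m is irreducible over GF(2).

Yes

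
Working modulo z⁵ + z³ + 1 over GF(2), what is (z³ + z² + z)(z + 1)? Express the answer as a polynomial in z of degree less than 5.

Multiply in GF(2)[z]: (z³ + z² + z)·(z + 1) = z⁴ + z.
Reduced: z⁴ + z.

z^4 + z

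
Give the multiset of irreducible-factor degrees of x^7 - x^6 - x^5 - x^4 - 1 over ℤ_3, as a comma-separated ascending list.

Write f(x) = x^7 - x^6 - x^5 - x^4 - 1.
Roots in ℤ_3: f(0) = 2; f(1) = 0 → root; f(2) = 0 → root.
Linear factors from roots: (x - 1), (x + 1).
Complete factorization: f(x) = (x - 1)·(x + 1)^2·(x^2 - x - 1)^2.
Factor degrees with multiplicity: 1 + 1 + 1 + 2 + 2 = 7.

1, 1, 1, 2, 2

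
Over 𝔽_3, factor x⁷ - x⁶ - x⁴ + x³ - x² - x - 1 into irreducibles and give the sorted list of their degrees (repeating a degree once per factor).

Write g(x) = x⁷ - x⁶ - x⁴ + x³ - x² - x - 1.
Roots in 𝔽_3: g(0) = 2; g(1) = 0 → root; g(2) = 1.
Linear factors from roots: (x - 1).
Complete factorization: g(x) = (x - 1)^2·(x² + 1)·(x³ + x² - 1).
Factor degrees with multiplicity: 1 + 1 + 2 + 3 = 7.

1, 1, 2, 3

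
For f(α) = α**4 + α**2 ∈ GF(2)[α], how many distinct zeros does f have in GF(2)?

2

Evaluate at each of the 2 elements of GF(2):
f(0) = 0 → root; f(1) = 0 → root.
Roots: {0, 1}.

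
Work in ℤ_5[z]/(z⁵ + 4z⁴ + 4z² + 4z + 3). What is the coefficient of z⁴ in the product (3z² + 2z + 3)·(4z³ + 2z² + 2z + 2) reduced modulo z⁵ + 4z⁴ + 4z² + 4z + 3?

Multiply in ℤ_5[z]: (3z² + 2z + 3)·(4z³ + 2z² + 2z + 2) = 2z⁵ + 4z⁴ + 2z³ + z² + 1.
Reduce using z⁵ ≡ z⁴ + z² + z + 2 (mod z⁵ + 4z⁴ + 4z² + 4z + 3).
Reduced: z⁴ + 2z³ + 3z² + 2z.

1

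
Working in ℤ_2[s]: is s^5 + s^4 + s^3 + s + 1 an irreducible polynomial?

Write P(s) = s^5 + s^4 + s^3 + s + 1.
Check for roots in ℤ_2: P(0) = 1; P(1) = 1.
No roots, so no linear factors.
Monic irreducibles of degree 2 over GF(2): s^2 + s + 1.
None of them divide P (all give nonzero remainder).
No irreducible factor of degree ≤ 2 exists, so P is irreducible over GF(2).

Yes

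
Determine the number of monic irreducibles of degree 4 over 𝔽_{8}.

1008

By the necklace-counting formula, N_8(4) = (1/4) Σ_{d|4} μ(4/d)·8^d.
Divisors of 4: 1, 2, 4; μ(4/d) for each: 0, -1, 1.
Σ = − 8^2 + 8^4 = 4032.
N = 4032/4 = 1008.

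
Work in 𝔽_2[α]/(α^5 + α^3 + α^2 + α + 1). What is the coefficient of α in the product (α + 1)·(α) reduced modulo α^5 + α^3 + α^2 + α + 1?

Multiply in 𝔽_2[α]: (α + 1)·(α) = α^2 + α.
Reduced: α^2 + α.

1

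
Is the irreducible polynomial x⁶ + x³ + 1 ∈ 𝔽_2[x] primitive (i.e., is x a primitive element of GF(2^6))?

Write f(x) = x⁶ + x³ + 1.
|GF(2^6)^×| = 2^6 − 1 = 63. Prime factorization: 63 = 3^2·7.
f is primitive ⇔ x has order 63 in GF(2)[x]/(f), i.e. x^(63/q) ≠ 1 for each prime q | 63.
x^(21) mod f = x³.
x^(9) mod f = 1
Since x^(9) = 1, the order of x divides 9 < 63; not primitive.

No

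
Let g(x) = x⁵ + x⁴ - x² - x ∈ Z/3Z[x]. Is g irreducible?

Check for roots in Z/3Z: g(0) = 0 → root; g(1) = 0 → root; g(2) = 0 → root.
g(0) = 0, so (x) divides g(x); g is reducible.

No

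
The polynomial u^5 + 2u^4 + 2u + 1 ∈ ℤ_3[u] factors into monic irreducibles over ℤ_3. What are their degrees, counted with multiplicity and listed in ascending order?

1, 1, 1, 2

Write h(u) = u^5 + 2u^4 + 2u + 1.
Roots in ℤ_3: h(0) = 1; h(1) = 0 → root; h(2) = 0 → root.
Linear factors from roots: (u + 2), (u + 1).
Complete factorization: h(u) = (u + 1)·(u + 2)^2·(u^2 + 1).
Factor degrees with multiplicity: 1 + 1 + 1 + 2 = 5.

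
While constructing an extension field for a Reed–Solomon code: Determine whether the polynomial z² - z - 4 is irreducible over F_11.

Yes

Write m(z) = z² - z - 4.
Check each element of F_11 for a root: m(0)=7, m(1)=7, m(2)=9, m(3)=2, m(4)=8, m(5)=5, m(6)=4, m(7)=5, m(8)=8, m(9)=2, m(10)=9.
No roots. A degree-2 polynomial over a field with no linear factor is irreducible.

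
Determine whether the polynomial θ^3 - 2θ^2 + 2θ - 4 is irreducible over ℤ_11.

Write P(θ) = θ^3 - 2θ^2 + 2θ - 4.
Check each element of ℤ_11 for a root: P(0)=7, P(1)=8, P(2)=0, P(3)=0, P(4)=3, P(5)=4, P(6)=9, P(7)=2, P(8)=0, P(9)=9, P(10)=2.
P(2) = 0, so (θ − 2) divides P(θ); P is reducible.

No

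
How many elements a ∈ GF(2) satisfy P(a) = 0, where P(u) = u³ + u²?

2

Evaluate at each of the 2 elements of GF(2):
P(0) = 0 → root; P(1) = 0 → root.
Roots: {0, 1}.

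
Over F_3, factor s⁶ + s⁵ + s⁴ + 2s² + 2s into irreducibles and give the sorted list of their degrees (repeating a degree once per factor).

Write g(s) = s⁶ + s⁵ + s⁴ + 2s² + 2s.
Roots in F_3: g(0) = 0 → root; g(1) = 1; g(2) = 1.
Linear factors from roots: (s).
Complete factorization: g(s) = (s)·(s² + s + 2)·(s³ + 2s + 1).
Factor degrees with multiplicity: 1 + 2 + 3 = 6.

1, 2, 3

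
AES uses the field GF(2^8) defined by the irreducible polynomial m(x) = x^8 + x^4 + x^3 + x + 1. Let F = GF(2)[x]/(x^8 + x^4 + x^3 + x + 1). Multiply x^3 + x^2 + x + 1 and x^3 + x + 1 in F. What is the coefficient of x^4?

0

Multiply in GF(2)[x]: (x^3 + x^2 + x + 1)·(x^3 + x + 1) = x^6 + x^5 + x^3 + 1.
Reduced: x^6 + x^5 + x^3 + 1.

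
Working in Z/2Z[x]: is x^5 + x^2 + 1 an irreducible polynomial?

Write g(x) = x^5 + x^2 + 1.
Check for roots in Z/2Z: g(0) = 1; g(1) = 1.
No roots, so no linear factors.
Monic irreducibles of degree 2 over GF(2): x^2 + x + 1.
None of them divide g (all give nonzero remainder).
No irreducible factor of degree ≤ 2 exists, so g is irreducible over GF(2).

Yes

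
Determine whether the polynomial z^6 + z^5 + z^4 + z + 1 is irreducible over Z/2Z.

Write f(z) = z^6 + z^5 + z^4 + z + 1.
Check for roots in Z/2Z: f(0) = 1; f(1) = 1.
No roots, so no linear factors.
Monic irreducibles of degree 2 over GF(2): z^2 + z + 1.
None of them divide f (all give nonzero remainder).
Monic irreducibles of degree 3 over GF(2): z^3 + z + 1, z^3 + z^2 + 1.
None of them divide f (all give nonzero remainder).
No irreducible factor of degree ≤ 3 exists, so f is irreducible over GF(2).

Yes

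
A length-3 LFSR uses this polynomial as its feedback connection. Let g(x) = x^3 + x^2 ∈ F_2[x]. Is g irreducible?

Check for roots in F_2: g(0) = 0 → root; g(1) = 0 → root.
g(0) = 0, so (x) divides g(x); g is reducible.

No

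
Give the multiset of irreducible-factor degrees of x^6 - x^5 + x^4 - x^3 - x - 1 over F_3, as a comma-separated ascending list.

Write f(x) = x^6 - x^5 + x^4 - x^3 - x - 1.
Roots in F_3: f(0) = 2; f(1) = 1; f(2) = 1.
Complete factorization: f(x) = (x^6 - x^5 + x^4 - x^3 - x - 1).
Factor degrees with multiplicity: 6 = 6.

6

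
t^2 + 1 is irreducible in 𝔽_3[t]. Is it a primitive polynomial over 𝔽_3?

No

Write f(t) = t^2 + 1.
|GF(3^2)^×| = 3^2 − 1 = 8. Prime factorization: 8 = 2^3.
f is primitive ⇔ t has order 8 in GF(3)[t]/(f), i.e. t^(8/q) ≠ 1 for each prime q | 8.
t^(4) mod f = 1
Since t^(4) = 1, the order of t divides 4 < 8; not primitive.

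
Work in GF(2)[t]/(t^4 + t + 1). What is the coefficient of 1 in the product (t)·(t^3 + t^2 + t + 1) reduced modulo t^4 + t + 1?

Multiply in GF(2)[t]: (t)·(t^3 + t^2 + t + 1) = t^4 + t^3 + t^2 + t.
Reduce using t^4 ≡ t + 1 (mod t^4 + t + 1).
Reduced: t^3 + t^2 + 1.

1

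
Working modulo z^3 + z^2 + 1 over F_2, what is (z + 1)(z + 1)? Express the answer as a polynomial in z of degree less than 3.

z^2 + 1

Multiply in F_2[z]: (z + 1)·(z + 1) = z^2 + 1.
Reduced: z^2 + 1.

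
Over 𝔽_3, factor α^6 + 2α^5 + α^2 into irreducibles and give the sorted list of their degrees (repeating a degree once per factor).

Write g(α) = α^6 + 2α^5 + α^2.
Roots in 𝔽_3: g(0) = 0 → root; g(1) = 1; g(2) = 0 → root.
Linear factors from roots: (α), (α + 1).
Complete factorization: g(α) = (α + 1)·(α)^2·(α^3 + α^2 + 2α + 1).
Factor degrees with multiplicity: 1 + 1 + 1 + 3 = 6.

1, 1, 1, 3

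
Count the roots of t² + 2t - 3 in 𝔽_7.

Write h(t) = t² + 2t - 3.
Evaluate at each of the 7 elements of 𝔽_7:
h(0) = 4; h(1) = 0 → root; h(2) = 5; h(3) = 5; h(4) = 0 → root; h(5) = 4; h(6) = 3.
Roots: {1, 4}.

2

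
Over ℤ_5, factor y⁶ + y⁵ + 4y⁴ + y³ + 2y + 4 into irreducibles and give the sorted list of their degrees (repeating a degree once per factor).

Write h(y) = y⁶ + y⁵ + 4y⁴ + y³ + 2y + 4.
Roots in ℤ_5: h(0) = 4; h(1) = 3; h(2) = 1; h(3) = 3; h(4) = 0 → root.
Linear factors from roots: (y + 1).
Complete factorization: h(y) = (y + 1)·(y² + y + 1)·(y³ + 4y² + 4y + 4).
Factor degrees with multiplicity: 1 + 2 + 3 = 6.

1, 2, 3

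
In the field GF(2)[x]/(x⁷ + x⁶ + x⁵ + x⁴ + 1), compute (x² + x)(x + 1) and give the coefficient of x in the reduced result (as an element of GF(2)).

Multiply in GF(2)[x]: (x² + x)·(x + 1) = x³ + x.
Reduced: x³ + x.

1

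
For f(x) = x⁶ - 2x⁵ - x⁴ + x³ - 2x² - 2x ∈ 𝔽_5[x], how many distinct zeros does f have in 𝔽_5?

4

Evaluate at each of the 5 elements of 𝔽_5:
f(0) = 0 → root; f(1) = 0 → root; f(2) = 0 → root; f(3) = 0 → root; f(4) = 1.
Roots: {0, 1, 2, 3}.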